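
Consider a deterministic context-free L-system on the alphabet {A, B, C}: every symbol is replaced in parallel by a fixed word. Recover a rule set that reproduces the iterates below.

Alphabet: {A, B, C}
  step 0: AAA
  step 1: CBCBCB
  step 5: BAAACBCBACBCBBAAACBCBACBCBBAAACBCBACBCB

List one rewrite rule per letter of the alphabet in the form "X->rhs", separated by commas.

A->CB, B->A, C->BA

  step 0 ⇒ step 1: AAA ⇒ CB·CB·CB
    A ↦ CB
    B ↦ A  (constrained at step 1)
    C ↦ BA  (constrained at step 1)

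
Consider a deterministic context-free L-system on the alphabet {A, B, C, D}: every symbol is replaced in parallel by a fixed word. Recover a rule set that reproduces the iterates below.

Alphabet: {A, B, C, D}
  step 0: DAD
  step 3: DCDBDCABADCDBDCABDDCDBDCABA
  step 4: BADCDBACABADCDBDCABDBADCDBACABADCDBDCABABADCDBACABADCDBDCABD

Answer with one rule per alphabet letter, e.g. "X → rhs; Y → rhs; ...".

  step 3 ⇒ step 4: DCDBDCABADCDBDCABDDCDBDCABA ⇒ BA·DCD·BA·CA·BA·DCD·BD·CA·BD·BA·DCD·BA·CA·BA·DCD·BD·CA·BA·BA·DCD·BA·CA·BA·DCD·BD·CA·BD
    A ↦ BD
    B ↦ CA
    C ↦ DCD
    D ↦ BA

A->BD, B->CA, C->DCD, D->BA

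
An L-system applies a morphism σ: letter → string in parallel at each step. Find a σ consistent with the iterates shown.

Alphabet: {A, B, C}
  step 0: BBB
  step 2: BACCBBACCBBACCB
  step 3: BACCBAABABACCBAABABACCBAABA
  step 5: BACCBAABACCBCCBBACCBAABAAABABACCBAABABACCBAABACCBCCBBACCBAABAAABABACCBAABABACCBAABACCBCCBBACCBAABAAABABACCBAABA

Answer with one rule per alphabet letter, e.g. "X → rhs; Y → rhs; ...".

A->CCB, B->BA, C->A

  step 2 ⇒ step 3: BACCBBACCBBACCB ⇒ BA·CCB·A·A·BA·BA·CCB·A·A·BA·BA·CCB·A·A·BA
    A ↦ CCB
    B ↦ BA
    C ↦ A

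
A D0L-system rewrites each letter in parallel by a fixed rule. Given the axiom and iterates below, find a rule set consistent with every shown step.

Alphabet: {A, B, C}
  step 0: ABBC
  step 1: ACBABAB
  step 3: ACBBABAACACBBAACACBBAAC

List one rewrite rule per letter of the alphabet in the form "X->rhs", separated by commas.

A->AC, B->BA, C->B

  step 0 ⇒ step 1: ABBC ⇒ AC·BA·BA·B
    A ↦ AC
    B ↦ BA
    C ↦ B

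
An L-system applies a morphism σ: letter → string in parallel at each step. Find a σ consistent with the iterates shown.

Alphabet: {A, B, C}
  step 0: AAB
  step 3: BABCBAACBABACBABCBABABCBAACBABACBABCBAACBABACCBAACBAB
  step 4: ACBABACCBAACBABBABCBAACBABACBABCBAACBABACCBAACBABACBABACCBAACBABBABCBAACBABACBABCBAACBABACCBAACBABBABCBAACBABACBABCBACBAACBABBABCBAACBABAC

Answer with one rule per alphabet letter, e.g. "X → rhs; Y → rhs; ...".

A->BAB, B->AC, C->CBA

  step 3 ⇒ step 4: BABCBAACBABACBABCBABABCBAACBABACBABCBAACBABACCBAACBAB ⇒ AC·BAB·AC·CBA·AC·BAB·BAB·CBA·AC·BAB·AC·BAB·CBA·AC·BAB·AC·CBA·AC·BAB·AC·BAB·AC·CBA·AC·BAB·BAB·CBA·AC·BAB·AC·BAB·CBA·AC·BAB·AC·CBA·AC·BAB·BAB·CBA·AC·BAB·AC·BAB·CBA·CBA·AC·BAB·BAB·CBA·AC·BAB·AC
    A ↦ BAB
    B ↦ AC
    C ↦ CBA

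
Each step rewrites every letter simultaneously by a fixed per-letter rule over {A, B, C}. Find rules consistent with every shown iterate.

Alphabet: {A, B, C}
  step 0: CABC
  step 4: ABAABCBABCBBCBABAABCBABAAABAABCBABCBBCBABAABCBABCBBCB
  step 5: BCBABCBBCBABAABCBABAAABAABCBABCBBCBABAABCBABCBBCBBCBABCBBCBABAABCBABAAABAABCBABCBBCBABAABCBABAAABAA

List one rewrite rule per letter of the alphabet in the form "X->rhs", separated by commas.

A->BCB, B->A, C->BA

  step 4 ⇒ step 5: ABAABCBABCBBCBABAABCBABAAABAABCBABCBBCBABAABCBABCBBCB ⇒ BCB·A·BCB·BCB·A·BA·A·BCB·A·BA·A·A·BA·A·BCB·A·BCB·BCB·A·BA·A·BCB·A·BCB·BCB·BCB·A·BCB·BCB·A·BA·A·BCB·A·BA·A·A·BA·A·BCB·A·BCB·BCB·A·BA·A·BCB·A·BA·A·A·BA·A
    A ↦ BCB
    B ↦ A
    C ↦ BA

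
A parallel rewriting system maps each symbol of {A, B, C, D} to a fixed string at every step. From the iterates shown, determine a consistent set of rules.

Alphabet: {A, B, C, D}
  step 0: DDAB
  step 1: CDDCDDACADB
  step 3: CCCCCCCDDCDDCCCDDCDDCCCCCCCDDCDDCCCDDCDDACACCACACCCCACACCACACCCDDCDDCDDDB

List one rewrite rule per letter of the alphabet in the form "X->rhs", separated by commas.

  step 0 ⇒ step 1: DDAB ⇒ CDD·CDD·ACA·DB
    A ↦ ACA
    B ↦ DB
    D ↦ CDD
    C ↦ CC  (constrained at step 1)

A->ACA, B->DB, C->CC, D->CDD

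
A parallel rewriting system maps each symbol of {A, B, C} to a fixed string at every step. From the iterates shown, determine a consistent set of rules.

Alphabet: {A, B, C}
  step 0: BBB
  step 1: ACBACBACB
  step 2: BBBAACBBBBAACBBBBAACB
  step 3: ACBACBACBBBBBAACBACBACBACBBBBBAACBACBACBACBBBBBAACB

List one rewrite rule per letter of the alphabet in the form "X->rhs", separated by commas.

  step 2 ⇒ step 3: BBBAACBBBBAACBBBBAACB ⇒ ACB·ACB·ACB·B·B·BBA·ACB·ACB·ACB·ACB·B·B·BBA·ACB·ACB·ACB·ACB·B·B·BBA·ACB
    A ↦ B
    B ↦ ACB
    C ↦ BBA

A->B, B->ACB, C->BBA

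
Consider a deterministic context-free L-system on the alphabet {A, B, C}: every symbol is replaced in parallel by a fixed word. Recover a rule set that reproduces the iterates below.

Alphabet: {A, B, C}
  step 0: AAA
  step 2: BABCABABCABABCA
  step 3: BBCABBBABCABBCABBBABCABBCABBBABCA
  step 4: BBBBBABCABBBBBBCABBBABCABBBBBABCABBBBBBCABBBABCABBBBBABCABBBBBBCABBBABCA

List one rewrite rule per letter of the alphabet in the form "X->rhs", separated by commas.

A->CA, B->BB, C->BAB

  step 3 ⇒ step 4: BBCABBBABCABBCABBBABCABBCABBBABCA ⇒ BB·BB·BAB·CA·BB·BB·BB·CA·BB·BAB·CA·BB·BB·BAB·CA·BB·BB·BB·CA·BB·BAB·CA·BB·BB·BAB·CA·BB·BB·BB·CA·BB·BAB·CA
    A ↦ CA
    B ↦ BB
    C ↦ BAB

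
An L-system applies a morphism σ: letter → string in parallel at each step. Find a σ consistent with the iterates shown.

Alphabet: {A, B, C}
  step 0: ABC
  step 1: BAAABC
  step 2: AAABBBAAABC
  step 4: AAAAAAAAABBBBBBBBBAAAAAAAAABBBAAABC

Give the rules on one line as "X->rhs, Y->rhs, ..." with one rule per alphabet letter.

A->B, B->AAA, C->BC

  step 1 ⇒ step 2: BAAABC ⇒ AAA·B·B·B·AAA·BC
    A ↦ B
    B ↦ AAA
    C ↦ BC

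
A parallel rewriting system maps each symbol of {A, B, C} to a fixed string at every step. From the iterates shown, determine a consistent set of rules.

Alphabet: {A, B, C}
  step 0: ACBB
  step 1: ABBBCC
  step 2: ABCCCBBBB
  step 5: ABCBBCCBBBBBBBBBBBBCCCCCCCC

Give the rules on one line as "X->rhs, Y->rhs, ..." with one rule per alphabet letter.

  step 1 ⇒ step 2: ABBBCC ⇒ AB·C·C·C·BB·BB
    A ↦ AB
    B ↦ C
    C ↦ BB

A->AB, B->C, C->BB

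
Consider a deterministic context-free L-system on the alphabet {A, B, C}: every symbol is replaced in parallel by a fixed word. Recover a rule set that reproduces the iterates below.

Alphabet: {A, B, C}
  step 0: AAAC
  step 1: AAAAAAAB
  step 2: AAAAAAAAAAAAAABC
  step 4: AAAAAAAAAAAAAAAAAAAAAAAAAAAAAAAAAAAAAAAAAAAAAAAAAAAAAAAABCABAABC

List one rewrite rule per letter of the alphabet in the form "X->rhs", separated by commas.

  step 1 ⇒ step 2: AAAAAAAB ⇒ AA·AA·AA·AA·AA·AA·AA·BC
    A ↦ AA
    B ↦ BC
  step 0 ⇒ step 1: AAAC ⇒ AA·AA·AA·AB
    C ↦ AB

A->AA, B->BC, C->AB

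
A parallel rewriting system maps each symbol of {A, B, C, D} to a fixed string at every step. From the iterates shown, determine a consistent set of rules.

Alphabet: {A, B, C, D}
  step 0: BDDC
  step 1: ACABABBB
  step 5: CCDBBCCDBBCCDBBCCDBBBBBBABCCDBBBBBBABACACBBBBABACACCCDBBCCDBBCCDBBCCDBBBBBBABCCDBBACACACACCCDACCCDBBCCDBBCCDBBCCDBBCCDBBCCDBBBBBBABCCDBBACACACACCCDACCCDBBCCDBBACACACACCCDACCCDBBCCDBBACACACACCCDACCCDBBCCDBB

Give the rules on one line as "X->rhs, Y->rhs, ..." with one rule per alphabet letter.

A->CCD, B->AC, C->BB, D->AB

  step 0 ⇒ step 1: BDDC ⇒ AC·AB·AB·BB
    B ↦ AC
    C ↦ BB
    D ↦ AB
    A ↦ CCD  (constrained at step 1)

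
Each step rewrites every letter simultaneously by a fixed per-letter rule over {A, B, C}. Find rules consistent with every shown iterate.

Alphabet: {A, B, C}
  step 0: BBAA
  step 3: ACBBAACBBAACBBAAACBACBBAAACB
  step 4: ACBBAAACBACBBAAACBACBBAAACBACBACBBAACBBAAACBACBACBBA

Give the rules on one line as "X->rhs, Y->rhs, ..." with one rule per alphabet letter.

A->ACB, B->A, C->B

  step 3 ⇒ step 4: ACBBAACBBAACBBAAACBACBBAAACB ⇒ ACB·B·A·A·ACB·ACB·B·A·A·ACB·ACB·B·A·A·ACB·ACB·ACB·B·A·ACB·B·A·A·ACB·ACB·ACB·B·A
    A ↦ ACB
    B ↦ A
    C ↦ B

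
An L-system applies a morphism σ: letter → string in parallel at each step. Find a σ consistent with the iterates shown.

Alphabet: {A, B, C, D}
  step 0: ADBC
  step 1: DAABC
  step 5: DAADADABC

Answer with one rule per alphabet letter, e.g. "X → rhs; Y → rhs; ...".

  step 0 ⇒ step 1: ADBC ⇒ D·A·A·BC
    A ↦ D
    B ↦ A
    C ↦ BC
    D ↦ A

A->D, B->A, C->BC, D->A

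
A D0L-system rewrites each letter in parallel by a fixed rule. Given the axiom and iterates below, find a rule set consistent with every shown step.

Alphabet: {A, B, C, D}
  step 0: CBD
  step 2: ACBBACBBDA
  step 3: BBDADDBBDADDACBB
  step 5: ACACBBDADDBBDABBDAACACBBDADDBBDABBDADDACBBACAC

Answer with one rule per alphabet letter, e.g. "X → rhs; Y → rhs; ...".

  step 2 ⇒ step 3: ACBBACBBDA ⇒ BB·DA·D·D·BB·DA·D·D·AC·BB
    A ↦ BB
    B ↦ D
    C ↦ DA
    D ↦ AC

A->BB, B->D, C->DA, D->AC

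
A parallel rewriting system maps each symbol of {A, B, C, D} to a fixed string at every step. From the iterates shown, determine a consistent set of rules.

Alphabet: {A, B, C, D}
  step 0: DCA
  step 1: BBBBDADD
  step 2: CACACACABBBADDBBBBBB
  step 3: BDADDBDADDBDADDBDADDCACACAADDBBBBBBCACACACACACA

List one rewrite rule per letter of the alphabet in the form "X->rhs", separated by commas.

  step 2 ⇒ step 3: CACACACABBBADDBBBBBB ⇒ BD·ADD·BD·ADD·BD·ADD·BD·ADD·CA·CA·CA·ADD·BBB·BBB·CA·CA·CA·CA·CA·CA
    A ↦ ADD
    B ↦ CA
    C ↦ BD
    D ↦ BBB

A->ADD, B->CA, C->BD, D->BBB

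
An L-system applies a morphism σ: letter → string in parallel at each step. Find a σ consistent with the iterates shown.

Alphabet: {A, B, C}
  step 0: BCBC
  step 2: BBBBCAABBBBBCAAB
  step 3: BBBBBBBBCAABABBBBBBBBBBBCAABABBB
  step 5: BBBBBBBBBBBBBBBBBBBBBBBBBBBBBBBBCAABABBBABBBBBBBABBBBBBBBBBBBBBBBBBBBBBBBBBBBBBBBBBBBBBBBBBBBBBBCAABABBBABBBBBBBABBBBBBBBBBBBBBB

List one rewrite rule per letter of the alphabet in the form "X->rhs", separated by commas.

  step 2 ⇒ step 3: BBBBCAABBBBBCAAB ⇒ BB·BB·BB·BB·CA·AB·AB·BB·BB·BB·BB·BB·CA·AB·AB·BB
    A ↦ AB
    B ↦ BB
    C ↦ CA

A->AB, B->BB, C->CA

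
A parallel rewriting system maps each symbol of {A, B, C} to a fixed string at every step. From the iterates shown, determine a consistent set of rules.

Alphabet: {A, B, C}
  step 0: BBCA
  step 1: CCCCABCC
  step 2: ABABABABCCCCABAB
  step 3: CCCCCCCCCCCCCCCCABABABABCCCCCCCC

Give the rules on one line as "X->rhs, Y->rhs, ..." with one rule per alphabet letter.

A->CC, B->CC, C->AB

  step 2 ⇒ step 3: ABABABABCCCCABAB ⇒ CC·CC·CC·CC·CC·CC·CC·CC·AB·AB·AB·AB·CC·CC·CC·CC
    A ↦ CC
    B ↦ CC
    C ↦ AB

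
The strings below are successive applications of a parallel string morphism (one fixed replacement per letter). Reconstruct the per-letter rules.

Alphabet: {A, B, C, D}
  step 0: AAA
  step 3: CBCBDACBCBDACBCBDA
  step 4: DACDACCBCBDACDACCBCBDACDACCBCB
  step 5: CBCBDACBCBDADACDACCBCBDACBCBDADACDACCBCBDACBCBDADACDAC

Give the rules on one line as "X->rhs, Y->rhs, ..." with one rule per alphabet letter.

  step 4 ⇒ step 5: DACDACCBCBDACDACCBCBDACDACCBCB ⇒ CB·CB·DA·CB·CB·DA·DA·C·DA·C·CB·CB·DA·CB·CB·DA·DA·C·DA·C·CB·CB·DA·CB·CB·DA·DA·C·DA·C
    A ↦ CB
    B ↦ C
    C ↦ DA
    D ↦ CB

A->CB, B->C, C->DA, D->CB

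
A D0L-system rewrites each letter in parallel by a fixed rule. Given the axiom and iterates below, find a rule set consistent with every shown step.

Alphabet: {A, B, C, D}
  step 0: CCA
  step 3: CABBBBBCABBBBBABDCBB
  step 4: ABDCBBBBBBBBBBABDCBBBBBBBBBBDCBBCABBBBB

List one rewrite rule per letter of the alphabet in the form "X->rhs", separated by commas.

  step 3 ⇒ step 4: CABBBBBCABBBBBABDCBB ⇒ AB·DC·BB·BB·BB·BB·BB·AB·DC·BB·BB·BB·BB·BB·DC·BB·C·AB·BB·BB
    A ↦ DC
    B ↦ BB
    C ↦ AB
    D ↦ C

A->DC, B->BB, C->AB, D->C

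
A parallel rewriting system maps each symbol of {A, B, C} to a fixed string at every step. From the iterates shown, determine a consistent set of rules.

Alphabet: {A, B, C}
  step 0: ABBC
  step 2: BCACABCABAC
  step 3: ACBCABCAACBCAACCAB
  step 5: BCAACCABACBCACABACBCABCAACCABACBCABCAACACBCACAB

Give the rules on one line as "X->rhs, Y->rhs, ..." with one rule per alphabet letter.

  step 2 ⇒ step 3: BCACABCABAC ⇒ AC·B·CA·B·CA·AC·B·CA·AC·CA·B
    A ↦ CA
    B ↦ AC
    C ↦ B

A->CA, B->AC, C->B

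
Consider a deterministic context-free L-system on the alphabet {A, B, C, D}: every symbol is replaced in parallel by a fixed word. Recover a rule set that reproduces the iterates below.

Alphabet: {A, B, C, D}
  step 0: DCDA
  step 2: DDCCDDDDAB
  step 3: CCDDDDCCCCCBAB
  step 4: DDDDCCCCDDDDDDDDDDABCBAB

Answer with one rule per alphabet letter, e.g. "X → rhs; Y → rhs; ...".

A->CB, B->AB, C->DD, D->C

  step 3 ⇒ step 4: CCDDDDCCCCCBAB ⇒ DD·DD·C·C·C·C·DD·DD·DD·DD·DD·AB·CB·AB
    A ↦ CB
    B ↦ AB
    C ↦ DD
    D ↦ C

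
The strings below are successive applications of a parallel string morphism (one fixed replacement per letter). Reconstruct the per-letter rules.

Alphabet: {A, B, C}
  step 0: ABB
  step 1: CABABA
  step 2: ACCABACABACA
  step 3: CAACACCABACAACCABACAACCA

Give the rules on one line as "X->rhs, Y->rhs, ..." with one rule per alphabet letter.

A->CA, B->BA, C->AC

  step 2 ⇒ step 3: ACCABACABACA ⇒ CA·AC·AC·CA·BA·CA·AC·CA·BA·CA·AC·CA
    A ↦ CA
    B ↦ BA
    C ↦ AC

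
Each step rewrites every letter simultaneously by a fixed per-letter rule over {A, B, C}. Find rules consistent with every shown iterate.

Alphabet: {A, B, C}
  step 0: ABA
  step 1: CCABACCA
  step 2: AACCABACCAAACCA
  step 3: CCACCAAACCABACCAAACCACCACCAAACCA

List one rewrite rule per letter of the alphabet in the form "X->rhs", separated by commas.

A->CCA, B->BA, C->A

  step 2 ⇒ step 3: AACCABACCAAACCA ⇒ CCA·CCA·A·A·CCA·BA·CCA·A·A·CCA·CCA·CCA·A·A·CCA
    A ↦ CCA
    B ↦ BA
    C ↦ A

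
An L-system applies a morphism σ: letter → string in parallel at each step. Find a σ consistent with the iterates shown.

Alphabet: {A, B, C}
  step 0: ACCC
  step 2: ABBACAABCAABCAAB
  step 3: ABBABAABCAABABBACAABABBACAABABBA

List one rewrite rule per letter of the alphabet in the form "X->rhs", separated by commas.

  step 2 ⇒ step 3: ABBACAABCAABCAAB ⇒ AB·BA·BA·AB·CA·AB·AB·BA·CA·AB·AB·BA·CA·AB·AB·BA
    A ↦ AB
    B ↦ BA
    C ↦ CA

A->AB, B->BA, C->CA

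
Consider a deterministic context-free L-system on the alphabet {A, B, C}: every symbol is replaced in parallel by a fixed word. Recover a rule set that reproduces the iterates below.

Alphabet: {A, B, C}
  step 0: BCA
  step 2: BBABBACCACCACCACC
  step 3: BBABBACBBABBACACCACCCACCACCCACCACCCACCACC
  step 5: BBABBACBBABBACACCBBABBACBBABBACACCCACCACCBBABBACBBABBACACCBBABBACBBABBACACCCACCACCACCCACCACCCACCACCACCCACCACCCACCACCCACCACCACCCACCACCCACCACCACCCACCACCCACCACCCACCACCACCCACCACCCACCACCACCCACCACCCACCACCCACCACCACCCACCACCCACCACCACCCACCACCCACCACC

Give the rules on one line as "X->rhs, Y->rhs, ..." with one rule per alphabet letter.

  step 2 ⇒ step 3: BBABBACCACCACCACC ⇒ BBA·BBA·C·BBA·BBA·C·ACC·ACC·C·ACC·ACC·C·ACC·ACC·C·ACC·ACC
    A ↦ C
    B ↦ BBA
    C ↦ ACC

A->C, B->BBA, C->ACC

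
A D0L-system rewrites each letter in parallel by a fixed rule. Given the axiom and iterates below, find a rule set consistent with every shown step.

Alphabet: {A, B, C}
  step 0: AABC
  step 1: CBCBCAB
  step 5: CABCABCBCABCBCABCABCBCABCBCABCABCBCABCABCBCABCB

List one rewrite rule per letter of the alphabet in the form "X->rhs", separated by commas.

  step 0 ⇒ step 1: AABC ⇒ CB·CB·CA·B
    A ↦ CB
    B ↦ CA
    C ↦ B

A->CB, B->CA, C->B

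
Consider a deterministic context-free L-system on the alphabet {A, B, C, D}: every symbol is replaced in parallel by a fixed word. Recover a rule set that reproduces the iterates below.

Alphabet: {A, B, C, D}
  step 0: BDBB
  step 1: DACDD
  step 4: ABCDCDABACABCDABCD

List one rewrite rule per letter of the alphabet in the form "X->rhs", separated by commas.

  step 0 ⇒ step 1: BDBB ⇒ D·AC·D·D
    B ↦ D
    D ↦ AC
    A ↦ C  (constrained at step 1)
    C ↦ AB  (constrained at step 1)

A->C, B->D, C->AB, D->AC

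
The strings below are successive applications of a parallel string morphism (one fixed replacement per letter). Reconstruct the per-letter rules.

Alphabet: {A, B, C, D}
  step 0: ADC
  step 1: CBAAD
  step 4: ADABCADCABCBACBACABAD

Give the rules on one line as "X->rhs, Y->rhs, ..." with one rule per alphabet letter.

  step 0 ⇒ step 1: ADC ⇒ C·BA·AD
    A ↦ C
    C ↦ AD
    D ↦ BA
    B ↦ AB  (constrained at step 1)

A->C, B->AB, C->AD, D->BA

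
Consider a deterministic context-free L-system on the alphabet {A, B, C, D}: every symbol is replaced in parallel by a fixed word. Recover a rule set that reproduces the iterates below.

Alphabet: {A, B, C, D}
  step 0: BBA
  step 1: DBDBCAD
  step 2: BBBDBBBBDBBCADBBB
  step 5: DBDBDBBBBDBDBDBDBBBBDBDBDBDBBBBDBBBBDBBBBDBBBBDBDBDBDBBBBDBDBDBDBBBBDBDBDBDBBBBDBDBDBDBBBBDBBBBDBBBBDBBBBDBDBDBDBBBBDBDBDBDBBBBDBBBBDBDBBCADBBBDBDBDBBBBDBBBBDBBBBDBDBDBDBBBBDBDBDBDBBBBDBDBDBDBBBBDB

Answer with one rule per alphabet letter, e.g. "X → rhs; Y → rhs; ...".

A->CAD, B->DB, C->B, D->BBB

  step 1 ⇒ step 2: DBDBCAD ⇒ BBB·DB·BBB·DB·B·CAD·BBB
    A ↦ CAD
    B ↦ DB
    C ↦ B
    D ↦ BBB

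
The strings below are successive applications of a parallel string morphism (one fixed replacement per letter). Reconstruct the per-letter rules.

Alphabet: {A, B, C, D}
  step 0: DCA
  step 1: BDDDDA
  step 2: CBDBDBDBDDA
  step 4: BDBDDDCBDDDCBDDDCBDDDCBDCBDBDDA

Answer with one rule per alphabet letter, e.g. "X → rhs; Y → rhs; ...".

  step 1 ⇒ step 2: BDDDDA ⇒ C·BD·BD·BD·BD·DA
    A ↦ DA
    B ↦ C
    D ↦ BD
  step 0 ⇒ step 1: DCA ⇒ BD·DD·DA
    C ↦ DD

A->DA, B->C, C->DD, D->BD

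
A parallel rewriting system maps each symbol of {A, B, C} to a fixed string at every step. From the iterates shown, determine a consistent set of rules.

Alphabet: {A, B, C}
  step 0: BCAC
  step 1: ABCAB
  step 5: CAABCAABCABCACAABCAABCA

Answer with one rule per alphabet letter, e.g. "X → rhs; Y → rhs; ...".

  step 0 ⇒ step 1: BCAC ⇒ A·B·CA·B
    A ↦ CA
    B ↦ A
    C ↦ B

A->CA, B->A, C->B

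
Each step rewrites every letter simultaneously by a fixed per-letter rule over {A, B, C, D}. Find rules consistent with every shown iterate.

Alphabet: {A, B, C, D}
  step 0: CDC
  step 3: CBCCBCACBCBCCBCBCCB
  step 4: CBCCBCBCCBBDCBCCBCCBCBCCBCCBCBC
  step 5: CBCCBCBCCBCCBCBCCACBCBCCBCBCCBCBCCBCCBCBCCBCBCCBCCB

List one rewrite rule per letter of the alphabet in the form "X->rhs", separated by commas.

  step 4 ⇒ step 5: CBCCBCBCCBBDCBCCBCCBCBCCBCCBCBC ⇒ CB·C·CB·CB·C·CB·C·CB·CB·C·C·ACB·CB·C·CB·CB·C·CB·CB·C·CB·C·CB·CB·C·CB·CB·C·CB·C·CB
    B ↦ C
    C ↦ CB
    D ↦ ACB
  step 3 ⇒ step 4: CBCCBCACBCBCCBCBCCB ⇒ CB·C·CB·CB·C·CB·BD·CB·C·CB·C·CB·CB·C·CB·C·CB·CB·C
    A ↦ BD

A->BD, B->C, C->CB, D->ACB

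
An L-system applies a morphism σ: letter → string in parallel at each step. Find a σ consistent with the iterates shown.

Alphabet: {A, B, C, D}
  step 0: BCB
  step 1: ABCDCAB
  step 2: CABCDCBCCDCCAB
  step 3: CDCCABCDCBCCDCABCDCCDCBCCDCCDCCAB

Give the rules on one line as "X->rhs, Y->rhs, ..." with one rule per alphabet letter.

A->C, B->AB, C->CDC, D->BC

  step 2 ⇒ step 3: CABCDCBCCDCCAB ⇒ CDC·C·AB·CDC·BC·CDC·AB·CDC·CDC·BC·CDC·CDC·C·AB
    A ↦ C
    B ↦ AB
    C ↦ CDC
    D ↦ BC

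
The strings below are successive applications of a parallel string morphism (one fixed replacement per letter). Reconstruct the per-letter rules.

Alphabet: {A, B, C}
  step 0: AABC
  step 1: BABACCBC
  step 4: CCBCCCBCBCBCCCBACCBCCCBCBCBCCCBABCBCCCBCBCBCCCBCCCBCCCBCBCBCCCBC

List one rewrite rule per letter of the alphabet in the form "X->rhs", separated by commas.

A->BA, B->CC, C->BC

  step 0 ⇒ step 1: AABC ⇒ BA·BA·CC·BC
    A ↦ BA
    B ↦ CC
    C ↦ BC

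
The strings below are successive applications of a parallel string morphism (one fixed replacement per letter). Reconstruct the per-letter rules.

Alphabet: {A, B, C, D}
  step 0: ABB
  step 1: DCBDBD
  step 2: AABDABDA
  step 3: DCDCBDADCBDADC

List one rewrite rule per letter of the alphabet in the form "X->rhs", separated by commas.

  step 2 ⇒ step 3: AABDABDA ⇒ DC·DC·BD·A·DC·BD·A·DC
    A ↦ DC
    B ↦ BD
    D ↦ A
  step 1 ⇒ step 2: DCBDBD ⇒ A·A·BD·A·BD·A
    C ↦ A

A->DC, B->BD, C->A, D->A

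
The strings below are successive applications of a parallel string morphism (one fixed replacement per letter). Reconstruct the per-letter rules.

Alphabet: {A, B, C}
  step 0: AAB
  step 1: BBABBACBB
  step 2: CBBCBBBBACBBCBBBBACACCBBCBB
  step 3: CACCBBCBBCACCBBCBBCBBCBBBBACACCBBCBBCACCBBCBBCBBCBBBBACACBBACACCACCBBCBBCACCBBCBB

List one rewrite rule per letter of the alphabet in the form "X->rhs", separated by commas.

  step 2 ⇒ step 3: CBBCBBBBACBBCBBBBACACCBBCBB ⇒ CAC·CBB·CBB·CAC·CBB·CBB·CBB·CBB·BBA·CAC·CBB·CBB·CAC·CBB·CBB·CBB·CBB·BBA·CAC·BBA·CAC·CAC·CBB·CBB·CAC·CBB·CBB
    A ↦ BBA
    B ↦ CBB
    C ↦ CAC

A->BBA, B->CBB, C->CAC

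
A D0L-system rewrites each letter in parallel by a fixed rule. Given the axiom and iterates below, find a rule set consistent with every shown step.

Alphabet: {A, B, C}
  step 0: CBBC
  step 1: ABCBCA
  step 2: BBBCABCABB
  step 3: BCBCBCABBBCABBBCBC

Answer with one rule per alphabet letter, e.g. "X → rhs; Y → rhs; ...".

  step 2 ⇒ step 3: BBBCABCABB ⇒ BC·BC·BC·A·BB·BC·A·BB·BC·BC
    A ↦ BB
    B ↦ BC
    C ↦ A

A->BB, B->BC, C->A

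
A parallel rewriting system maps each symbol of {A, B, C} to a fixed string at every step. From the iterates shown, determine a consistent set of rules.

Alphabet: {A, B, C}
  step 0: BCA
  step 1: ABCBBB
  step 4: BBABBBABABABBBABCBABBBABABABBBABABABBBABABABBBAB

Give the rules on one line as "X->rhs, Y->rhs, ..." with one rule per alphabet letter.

A->BB, B->AB, C->CB

  step 0 ⇒ step 1: BCA ⇒ AB·CB·BB
    A ↦ BB
    B ↦ AB
    C ↦ CB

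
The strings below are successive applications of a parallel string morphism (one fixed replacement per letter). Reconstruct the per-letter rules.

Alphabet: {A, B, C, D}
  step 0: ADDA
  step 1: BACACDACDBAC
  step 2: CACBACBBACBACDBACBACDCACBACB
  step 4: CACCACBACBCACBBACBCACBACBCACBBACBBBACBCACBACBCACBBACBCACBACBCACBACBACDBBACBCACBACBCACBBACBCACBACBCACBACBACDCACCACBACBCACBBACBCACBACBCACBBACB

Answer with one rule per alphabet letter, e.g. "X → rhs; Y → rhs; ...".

A->BAC, B->CAC, C->B, D->ACD

  step 1 ⇒ step 2: BACACDACDBAC ⇒ CAC·BAC·B·BAC·B·ACD·BAC·B·ACD·CAC·BAC·B
    A ↦ BAC
    B ↦ CAC
    C ↦ B
    D ↦ ACD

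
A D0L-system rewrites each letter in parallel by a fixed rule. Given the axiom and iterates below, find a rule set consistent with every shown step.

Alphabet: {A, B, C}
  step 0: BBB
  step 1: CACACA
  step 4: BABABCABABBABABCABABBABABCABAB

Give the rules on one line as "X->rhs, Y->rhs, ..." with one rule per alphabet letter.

A->AB, B->CA, C->B

  step 0 ⇒ step 1: BBB ⇒ CA·CA·CA
    B ↦ CA
    A ↦ AB  (constrained at step 1)
    C ↦ B  (constrained at step 1)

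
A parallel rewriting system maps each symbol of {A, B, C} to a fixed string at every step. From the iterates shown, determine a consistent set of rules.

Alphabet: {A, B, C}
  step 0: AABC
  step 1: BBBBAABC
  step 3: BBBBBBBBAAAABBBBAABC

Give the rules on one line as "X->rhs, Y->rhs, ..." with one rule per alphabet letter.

  step 0 ⇒ step 1: AABC ⇒ BB·BB·A·ABC
    A ↦ BB
    B ↦ A
    C ↦ ABC

A->BB, B->A, C->ABC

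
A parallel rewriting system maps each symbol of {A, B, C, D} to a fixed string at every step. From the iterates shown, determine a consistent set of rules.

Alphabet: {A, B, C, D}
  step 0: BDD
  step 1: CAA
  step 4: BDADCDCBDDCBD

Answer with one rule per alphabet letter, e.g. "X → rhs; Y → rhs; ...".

A->BD, B->C, C->DC, D->A

  step 0 ⇒ step 1: BDD ⇒ C·A·A
    B ↦ C
    D ↦ A
    A ↦ BD  (constrained at step 1)
    C ↦ DC  (constrained at step 1)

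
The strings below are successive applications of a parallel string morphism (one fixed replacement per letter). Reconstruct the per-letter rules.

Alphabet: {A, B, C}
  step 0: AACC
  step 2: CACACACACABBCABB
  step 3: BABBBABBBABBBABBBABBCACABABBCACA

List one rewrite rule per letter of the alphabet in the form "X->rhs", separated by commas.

  step 2 ⇒ step 3: CACACACACABBCABB ⇒ BA·BB·BA·BB·BA·BB·BA·BB·BA·BB·CA·CA·BA·BB·CA·CA
    A ↦ BB
    B ↦ CA
    C ↦ BA

A->BB, B->CA, C->BA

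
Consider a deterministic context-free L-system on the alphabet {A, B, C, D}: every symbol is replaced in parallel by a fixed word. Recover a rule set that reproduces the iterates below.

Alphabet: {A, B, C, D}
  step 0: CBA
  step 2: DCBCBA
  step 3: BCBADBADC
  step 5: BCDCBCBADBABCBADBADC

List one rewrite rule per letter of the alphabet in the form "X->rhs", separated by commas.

A->C, B->D, C->BA, D->BC

  step 2 ⇒ step 3: DCBCBA ⇒ BC·BA·D·BA·D·C
    A ↦ C
    B ↦ D
    C ↦ BA
    D ↦ BC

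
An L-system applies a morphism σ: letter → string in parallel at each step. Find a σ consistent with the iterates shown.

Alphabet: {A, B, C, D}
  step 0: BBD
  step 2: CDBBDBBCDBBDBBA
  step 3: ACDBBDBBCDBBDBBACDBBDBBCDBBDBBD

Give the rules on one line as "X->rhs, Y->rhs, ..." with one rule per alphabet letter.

  step 2 ⇒ step 3: CDBBDBBCDBBDBBA ⇒ A·C·DBB·DBB·C·DBB·DBB·A·C·DBB·DBB·C·DBB·DBB·D
    A ↦ D
    B ↦ DBB
    C ↦ A
    D ↦ C

A->D, B->DBB, C->A, D->C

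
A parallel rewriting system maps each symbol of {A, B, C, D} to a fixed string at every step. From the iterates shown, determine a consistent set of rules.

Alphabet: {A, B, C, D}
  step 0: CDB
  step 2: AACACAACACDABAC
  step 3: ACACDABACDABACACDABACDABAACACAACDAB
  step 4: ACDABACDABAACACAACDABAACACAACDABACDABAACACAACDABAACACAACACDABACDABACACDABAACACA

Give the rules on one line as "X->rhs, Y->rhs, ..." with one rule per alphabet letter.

  step 3 ⇒ step 4: ACACDABACDABACACDABACDABAACACAACDAB ⇒ AC·DAB·AC·DAB·A·AC·ACA·AC·DAB·A·AC·ACA·AC·DAB·AC·DAB·A·AC·ACA·AC·DAB·A·AC·ACA·AC·AC·DAB·AC·DAB·AC·AC·DAB·A·AC·ACA
    A ↦ AC
    B ↦ ACA
    C ↦ DAB
    D ↦ A

A->AC, B->ACA, C->DAB, D->A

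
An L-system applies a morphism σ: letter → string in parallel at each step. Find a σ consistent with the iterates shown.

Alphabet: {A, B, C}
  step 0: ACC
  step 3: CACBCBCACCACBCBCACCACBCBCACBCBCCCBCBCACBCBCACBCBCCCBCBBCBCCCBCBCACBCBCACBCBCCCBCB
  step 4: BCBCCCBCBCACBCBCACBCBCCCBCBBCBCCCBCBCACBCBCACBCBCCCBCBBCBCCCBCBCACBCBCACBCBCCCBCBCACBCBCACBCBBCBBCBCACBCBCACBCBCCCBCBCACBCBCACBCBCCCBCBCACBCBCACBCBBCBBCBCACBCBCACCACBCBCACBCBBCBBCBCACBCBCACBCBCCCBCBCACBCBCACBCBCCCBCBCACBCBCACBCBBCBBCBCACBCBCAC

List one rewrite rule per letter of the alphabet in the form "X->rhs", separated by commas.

  step 3 ⇒ step 4: CACBCBCACCACBCBCACCACBCBCACBCBCCCBCBCACBCBCACBCBCCCBCBBCBCCCBCBCACBCBCACBCBCCCBCB ⇒ BCB·CCC·BCB·CAC·BCB·CAC·BCB·CCC·BCB·BCB·CCC·BCB·CAC·BCB·CAC·BCB·CCC·BCB·BCB·CCC·BCB·CAC·BCB·CAC·BCB·CCC·BCB·CAC·BCB·CAC·BCB·BCB·BCB·CAC·BCB·CAC·BCB·CCC·BCB·CAC·BCB·CAC·BCB·CCC·BCB·CAC·BCB·CAC·BCB·BCB·BCB·CAC·BCB·CAC·CAC·BCB·CAC·BCB·BCB·BCB·CAC·BCB·CAC·BCB·CCC·BCB·CAC·BCB·CAC·BCB·CCC·BCB·CAC·BCB·CAC·BCB·BCB·BCB·CAC·BCB·CAC
    A ↦ CCC
    B ↦ CAC
    C ↦ BCB

A->CCC, B->CAC, C->BCB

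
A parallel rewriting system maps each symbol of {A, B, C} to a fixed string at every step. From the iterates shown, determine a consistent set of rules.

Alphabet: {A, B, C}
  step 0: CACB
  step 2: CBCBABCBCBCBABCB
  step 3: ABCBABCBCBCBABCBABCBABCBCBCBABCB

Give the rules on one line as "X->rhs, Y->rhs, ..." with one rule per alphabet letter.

A->CB, B->CB, C->AB

  step 2 ⇒ step 3: CBCBABCBCBCBABCB ⇒ AB·CB·AB·CB·CB·CB·AB·CB·AB·CB·AB·CB·CB·CB·AB·CB
    A ↦ CB
    B ↦ CB
    C ↦ AB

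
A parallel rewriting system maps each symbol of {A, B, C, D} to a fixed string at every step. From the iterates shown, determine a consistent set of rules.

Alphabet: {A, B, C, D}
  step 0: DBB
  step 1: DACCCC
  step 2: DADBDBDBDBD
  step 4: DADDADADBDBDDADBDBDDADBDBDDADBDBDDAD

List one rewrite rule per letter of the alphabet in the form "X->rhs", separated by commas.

A->D, B->CC, C->BD, D->DA

  step 1 ⇒ step 2: DACCCC ⇒ DA·D·BD·BD·BD·BD
    A ↦ D
    C ↦ BD
    D ↦ DA
  step 0 ⇒ step 1: DBB ⇒ DA·CC·CC
    B ↦ CC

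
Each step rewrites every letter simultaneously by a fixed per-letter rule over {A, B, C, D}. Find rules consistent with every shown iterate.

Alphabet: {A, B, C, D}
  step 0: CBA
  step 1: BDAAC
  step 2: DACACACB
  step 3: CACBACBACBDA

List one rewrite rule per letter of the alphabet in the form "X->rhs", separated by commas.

A->AC, B->DA, C->B, D->C

  step 2 ⇒ step 3: DACACACB ⇒ C·AC·B·AC·B·AC·B·DA
    A ↦ AC
    B ↦ DA
    C ↦ B
    D ↦ C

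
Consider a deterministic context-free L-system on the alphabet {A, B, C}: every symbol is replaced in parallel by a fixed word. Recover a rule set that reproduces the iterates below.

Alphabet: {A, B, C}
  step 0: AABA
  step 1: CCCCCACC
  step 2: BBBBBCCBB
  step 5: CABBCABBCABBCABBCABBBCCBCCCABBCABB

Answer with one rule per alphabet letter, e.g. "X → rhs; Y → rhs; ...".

  step 1 ⇒ step 2: CCCCCACC ⇒ B·B·B·B·B·CC·B·B
    A ↦ CC
    C ↦ B
  step 0 ⇒ step 1: AABA ⇒ CC·CC·CA·CC
    B ↦ CA

A->CC, B->CA, C->B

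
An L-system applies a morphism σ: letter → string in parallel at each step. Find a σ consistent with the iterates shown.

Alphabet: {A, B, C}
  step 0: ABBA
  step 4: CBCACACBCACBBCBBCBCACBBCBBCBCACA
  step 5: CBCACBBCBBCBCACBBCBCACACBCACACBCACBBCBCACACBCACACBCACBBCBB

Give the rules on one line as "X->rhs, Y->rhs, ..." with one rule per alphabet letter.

A->B, B->CA, C->CB

  step 4 ⇒ step 5: CBCACACBCACBBCBBCBCACBBCBBCBCACA ⇒ CB·CA·CB·B·CB·B·CB·CA·CB·B·CB·CA·CA·CB·CA·CA·CB·CA·CB·B·CB·CA·CA·CB·CA·CA·CB·CA·CB·B·CB·B
    A ↦ B
    B ↦ CA
    C ↦ CB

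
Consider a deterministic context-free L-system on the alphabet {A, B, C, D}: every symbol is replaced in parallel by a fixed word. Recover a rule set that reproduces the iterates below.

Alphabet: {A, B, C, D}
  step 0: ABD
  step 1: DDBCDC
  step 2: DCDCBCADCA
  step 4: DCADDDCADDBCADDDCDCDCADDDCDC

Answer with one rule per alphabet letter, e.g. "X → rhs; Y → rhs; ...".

A->DD, B->BC, C->A, D->DC

  step 1 ⇒ step 2: DDBCDC ⇒ DC·DC·BC·A·DC·A
    B ↦ BC
    C ↦ A
    D ↦ DC
  step 0 ⇒ step 1: ABD ⇒ DD·BC·DC
    A ↦ DD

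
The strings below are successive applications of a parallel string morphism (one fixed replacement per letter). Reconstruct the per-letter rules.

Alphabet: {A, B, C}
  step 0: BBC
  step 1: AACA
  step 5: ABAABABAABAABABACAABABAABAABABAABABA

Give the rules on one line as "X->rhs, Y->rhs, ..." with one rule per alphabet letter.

  step 0 ⇒ step 1: BBC ⇒ A·A·CA
    B ↦ A
    C ↦ CA
    A ↦ AB  (constrained at step 1)

A->AB, B->A, C->CA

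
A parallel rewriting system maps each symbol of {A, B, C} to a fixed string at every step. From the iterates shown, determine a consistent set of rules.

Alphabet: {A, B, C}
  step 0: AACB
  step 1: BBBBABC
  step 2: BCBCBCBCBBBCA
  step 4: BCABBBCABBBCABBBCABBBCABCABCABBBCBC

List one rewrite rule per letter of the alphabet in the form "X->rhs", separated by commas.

  step 1 ⇒ step 2: BBBBABC ⇒ BC·BC·BC·BC·BB·BC·A
    A ↦ BB
    B ↦ BC
    C ↦ A

A->BB, B->BC, C->A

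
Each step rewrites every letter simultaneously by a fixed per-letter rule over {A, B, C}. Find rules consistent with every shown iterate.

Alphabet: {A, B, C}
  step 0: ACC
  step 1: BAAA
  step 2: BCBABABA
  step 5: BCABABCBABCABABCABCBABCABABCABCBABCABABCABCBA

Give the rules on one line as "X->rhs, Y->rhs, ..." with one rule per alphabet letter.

  step 1 ⇒ step 2: BAAA ⇒ BC·BA·BA·BA
    A ↦ BA
    B ↦ BC
  step 0 ⇒ step 1: ACC ⇒ BA·A·A
    C ↦ A

A->BA, B->BC, C->A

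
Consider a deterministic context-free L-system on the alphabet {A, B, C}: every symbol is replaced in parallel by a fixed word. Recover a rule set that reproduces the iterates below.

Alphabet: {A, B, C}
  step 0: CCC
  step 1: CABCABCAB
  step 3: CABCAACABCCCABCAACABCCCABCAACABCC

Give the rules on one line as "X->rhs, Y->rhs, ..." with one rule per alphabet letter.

A->C, B->AA, C->CAB

  step 0 ⇒ step 1: CCC ⇒ CAB·CAB·CAB
    C ↦ CAB
    A ↦ C  (constrained at step 1)
    B ↦ AA  (constrained at step 1)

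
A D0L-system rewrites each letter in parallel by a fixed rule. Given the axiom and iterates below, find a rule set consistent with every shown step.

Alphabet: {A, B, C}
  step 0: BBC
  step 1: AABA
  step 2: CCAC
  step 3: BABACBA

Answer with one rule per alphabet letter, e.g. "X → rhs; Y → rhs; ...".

A->C, B->A, C->BA

  step 2 ⇒ step 3: CCAC ⇒ BA·BA·C·BA
    A ↦ C
    C ↦ BA
  step 0 ⇒ step 1: BBC ⇒ A·A·BA
    B ↦ A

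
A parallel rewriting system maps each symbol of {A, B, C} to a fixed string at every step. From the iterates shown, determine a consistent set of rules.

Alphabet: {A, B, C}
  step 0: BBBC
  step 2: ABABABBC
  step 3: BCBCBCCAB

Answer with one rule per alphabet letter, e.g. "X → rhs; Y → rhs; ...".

  step 2 ⇒ step 3: ABABABBC ⇒ B·C·B·C·B·C·C·AB
    A ↦ B
    B ↦ C
    C ↦ AB

A->B, B->C, C->AB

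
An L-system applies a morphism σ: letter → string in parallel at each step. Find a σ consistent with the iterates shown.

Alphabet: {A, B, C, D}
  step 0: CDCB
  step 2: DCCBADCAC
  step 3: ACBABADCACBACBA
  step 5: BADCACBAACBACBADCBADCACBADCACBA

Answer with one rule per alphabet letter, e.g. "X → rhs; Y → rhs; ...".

A->C, B->D, C->BA, D->AC

  step 2 ⇒ step 3: DCCBADCAC ⇒ AC·BA·BA·D·C·AC·BA·C·BA
    A ↦ C
    B ↦ D
    C ↦ BA
    D ↦ AC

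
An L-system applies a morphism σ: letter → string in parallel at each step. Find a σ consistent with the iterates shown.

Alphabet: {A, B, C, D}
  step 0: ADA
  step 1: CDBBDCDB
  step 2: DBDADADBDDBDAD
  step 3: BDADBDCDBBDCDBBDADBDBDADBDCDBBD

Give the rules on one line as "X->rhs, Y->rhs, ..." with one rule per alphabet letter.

A->CDB, B->AD, C->D, D->BD

  step 2 ⇒ step 3: DBDADADBDDBDAD ⇒ BD·AD·BD·CDB·BD·CDB·BD·AD·BD·BD·AD·BD·CDB·BD
    A ↦ CDB
    B ↦ AD
    D ↦ BD
  step 1 ⇒ step 2: CDBBDCDB ⇒ D·BD·AD·AD·BD·D·BD·AD
    C ↦ D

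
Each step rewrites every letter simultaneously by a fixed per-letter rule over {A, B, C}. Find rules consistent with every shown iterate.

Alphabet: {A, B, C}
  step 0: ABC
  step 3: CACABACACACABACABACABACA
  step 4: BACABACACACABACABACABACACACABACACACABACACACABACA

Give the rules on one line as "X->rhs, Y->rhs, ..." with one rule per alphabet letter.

  step 3 ⇒ step 4: CACABACACACABACABACABACA ⇒ BA·CA·BA·CA·CA·CA·BA·CA·BA·CA·BA·CA·CA·CA·BA·CA·CA·CA·BA·CA·CA·CA·BA·CA
    A ↦ CA
    B ↦ CA
    C ↦ BA

A->CA, B->CA, C->BA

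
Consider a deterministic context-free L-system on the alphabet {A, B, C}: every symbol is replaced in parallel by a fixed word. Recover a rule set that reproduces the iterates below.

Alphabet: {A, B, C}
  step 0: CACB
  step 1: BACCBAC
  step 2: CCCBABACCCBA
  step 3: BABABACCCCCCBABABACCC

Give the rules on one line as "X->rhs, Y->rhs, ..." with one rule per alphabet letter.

A->CC, B->C, C->BA

  step 2 ⇒ step 3: CCCBABACCCBA ⇒ BA·BA·BA·C·CC·C·CC·BA·BA·BA·C·CC
    A ↦ CC
    B ↦ C
    C ↦ BA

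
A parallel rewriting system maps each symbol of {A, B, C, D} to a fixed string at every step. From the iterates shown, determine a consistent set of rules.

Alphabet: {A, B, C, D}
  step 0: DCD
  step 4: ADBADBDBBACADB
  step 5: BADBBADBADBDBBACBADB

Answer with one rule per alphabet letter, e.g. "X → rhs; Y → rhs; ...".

A->B, B->DB, C->AC, D->A

  step 4 ⇒ step 5: ADBADBDBBACADB ⇒ B·A·DB·B·A·DB·A·DB·DB·B·AC·B·A·DB
    A ↦ B
    B ↦ DB
    C ↦ AC
    D ↦ A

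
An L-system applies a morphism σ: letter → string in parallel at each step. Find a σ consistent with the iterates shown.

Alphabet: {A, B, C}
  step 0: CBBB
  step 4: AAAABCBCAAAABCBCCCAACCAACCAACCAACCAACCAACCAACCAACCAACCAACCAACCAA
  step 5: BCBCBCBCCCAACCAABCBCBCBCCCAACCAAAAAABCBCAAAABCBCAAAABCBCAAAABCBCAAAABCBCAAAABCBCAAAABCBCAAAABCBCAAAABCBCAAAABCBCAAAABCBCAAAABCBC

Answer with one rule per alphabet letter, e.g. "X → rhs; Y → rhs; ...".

A->BC, B->CC, C->AA

  step 4 ⇒ step 5: AAAABCBCAAAABCBCCCAACCAACCAACCAACCAACCAACCAACCAACCAACCAACCAACCAA ⇒ BC·BC·BC·BC·CC·AA·CC·AA·BC·BC·BC·BC·CC·AA·CC·AA·AA·AA·BC·BC·AA·AA·BC·BC·AA·AA·BC·BC·AA·AA·BC·BC·AA·AA·BC·BC·AA·AA·BC·BC·AA·AA·BC·BC·AA·AA·BC·BC·AA·AA·BC·BC·AA·AA·BC·BC·AA·AA·BC·BC·AA·AA·BC·BC
    A ↦ BC
    B ↦ CC
    C ↦ AA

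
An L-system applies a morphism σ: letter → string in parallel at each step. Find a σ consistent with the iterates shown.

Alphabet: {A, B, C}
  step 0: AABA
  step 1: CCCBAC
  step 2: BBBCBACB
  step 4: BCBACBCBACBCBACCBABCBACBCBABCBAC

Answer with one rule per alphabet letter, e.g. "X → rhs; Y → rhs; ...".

A->C, B->CBA, C->B

  step 1 ⇒ step 2: CCCBAC ⇒ B·B·B·CBA·C·B
    A ↦ C
    B ↦ CBA
    C ↦ B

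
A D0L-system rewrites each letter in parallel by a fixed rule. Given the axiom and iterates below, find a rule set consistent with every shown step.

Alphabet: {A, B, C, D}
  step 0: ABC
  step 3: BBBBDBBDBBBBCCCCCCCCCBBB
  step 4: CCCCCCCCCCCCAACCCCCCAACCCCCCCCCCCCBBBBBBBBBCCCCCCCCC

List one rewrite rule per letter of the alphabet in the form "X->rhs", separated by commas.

A->BDB, B->CCC, C->B, D->AA

  step 3 ⇒ step 4: BBBBDBBDBBBBCCCCCCCCCBBB ⇒ CCC·CCC·CCC·CCC·AA·CCC·CCC·AA·CCC·CCC·CCC·CCC·B·B·B·B·B·B·B·B·B·CCC·CCC·CCC
    B ↦ CCC
    C ↦ B
    D ↦ AA
    A ↦ BDB  (constrained at step 0)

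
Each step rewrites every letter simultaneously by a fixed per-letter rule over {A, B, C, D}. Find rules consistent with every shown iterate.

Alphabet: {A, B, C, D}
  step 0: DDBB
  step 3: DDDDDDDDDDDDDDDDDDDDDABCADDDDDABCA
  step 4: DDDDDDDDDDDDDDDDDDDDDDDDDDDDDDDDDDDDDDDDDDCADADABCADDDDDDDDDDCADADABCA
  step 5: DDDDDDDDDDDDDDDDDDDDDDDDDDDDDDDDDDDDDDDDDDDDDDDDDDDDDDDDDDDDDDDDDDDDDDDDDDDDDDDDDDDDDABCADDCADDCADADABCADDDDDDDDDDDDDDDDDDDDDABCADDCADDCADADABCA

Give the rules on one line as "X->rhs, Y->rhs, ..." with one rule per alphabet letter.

A->CA, B->DA, C->DAB, D->DD

  step 4 ⇒ step 5: DDDDDDDDDDDDDDDDDDDDDDDDDDDDDDDDDDDDDDDDDDCADADABCADDDDDDDDDDCADADABCA ⇒ DD·DD·DD·DD·DD·DD·DD·DD·DD·DD·DD·DD·DD·DD·DD·DD·DD·DD·DD·DD·DD·DD·DD·DD·DD·DD·DD·DD·DD·DD·DD·DD·DD·DD·DD·DD·DD·DD·DD·DD·DD·DD·DAB·CA·DD·CA·DD·CA·DA·DAB·CA·DD·DD·DD·DD·DD·DD·DD·DD·DD·DD·DAB·CA·DD·CA·DD·CA·DA·DAB·CA
    A ↦ CA
    B ↦ DA
    C ↦ DAB
    D ↦ DD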